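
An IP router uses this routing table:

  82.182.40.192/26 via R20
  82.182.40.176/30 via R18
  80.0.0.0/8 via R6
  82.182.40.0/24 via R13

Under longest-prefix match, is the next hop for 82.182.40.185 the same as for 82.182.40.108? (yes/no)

yes

82.182.40.185: longest match 82.182.40.0/24 -> R13
82.182.40.108: longest match 82.182.40.0/24 -> R13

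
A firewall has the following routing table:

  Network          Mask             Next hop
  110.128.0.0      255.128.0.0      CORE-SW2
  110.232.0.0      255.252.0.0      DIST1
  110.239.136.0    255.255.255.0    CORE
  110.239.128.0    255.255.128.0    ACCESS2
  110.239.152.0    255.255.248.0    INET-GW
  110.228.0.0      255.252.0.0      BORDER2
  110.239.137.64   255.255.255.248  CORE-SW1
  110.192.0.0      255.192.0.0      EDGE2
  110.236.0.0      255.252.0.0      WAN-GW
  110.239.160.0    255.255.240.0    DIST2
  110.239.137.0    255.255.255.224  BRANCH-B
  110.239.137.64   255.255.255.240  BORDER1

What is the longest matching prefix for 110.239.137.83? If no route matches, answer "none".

110.239.128.0/17

Entries matching 110.239.137.83:
  110.128.0.0/9 (110.128.0.0 - 110.255.255.255)
  110.192.0.0/10 (110.192.0.0 - 110.255.255.255)
  110.236.0.0/14 (110.236.0.0 - 110.239.255.255)
  110.239.128.0/17 (110.239.128.0 - 110.239.255.255)
Most specific is 110.239.128.0/17.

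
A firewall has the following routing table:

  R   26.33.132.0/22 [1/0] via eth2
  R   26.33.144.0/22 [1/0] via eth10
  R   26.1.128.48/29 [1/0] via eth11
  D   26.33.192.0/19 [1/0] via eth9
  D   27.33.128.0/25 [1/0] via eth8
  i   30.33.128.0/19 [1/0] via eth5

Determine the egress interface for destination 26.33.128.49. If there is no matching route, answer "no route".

no route

No entry's prefix contains 26.33.128.49; there is no default route.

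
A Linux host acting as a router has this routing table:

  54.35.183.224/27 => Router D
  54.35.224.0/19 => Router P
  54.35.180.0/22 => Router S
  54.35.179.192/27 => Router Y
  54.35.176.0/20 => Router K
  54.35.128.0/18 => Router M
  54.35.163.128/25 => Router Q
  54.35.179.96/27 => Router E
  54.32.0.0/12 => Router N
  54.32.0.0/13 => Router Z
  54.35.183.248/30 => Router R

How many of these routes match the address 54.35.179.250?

Prefixes containing 54.35.179.250:
  54.32.0.0/12 (54.32.0.0 - 54.47.255.255)
  54.32.0.0/13 (54.32.0.0 - 54.39.255.255)
  54.35.128.0/18 (54.35.128.0 - 54.35.191.255)
  54.35.176.0/20 (54.35.176.0 - 54.35.191.255)
Total matching entries: 4.

4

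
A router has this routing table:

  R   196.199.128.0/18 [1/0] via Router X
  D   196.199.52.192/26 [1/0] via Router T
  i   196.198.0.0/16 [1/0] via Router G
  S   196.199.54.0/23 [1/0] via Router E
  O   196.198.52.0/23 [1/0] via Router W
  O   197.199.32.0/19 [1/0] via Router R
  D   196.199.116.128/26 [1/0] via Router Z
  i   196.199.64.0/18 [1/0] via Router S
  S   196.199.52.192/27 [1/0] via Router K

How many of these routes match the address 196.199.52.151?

0

No listed prefix contains 196.199.52.151.
Total matching entries: 0.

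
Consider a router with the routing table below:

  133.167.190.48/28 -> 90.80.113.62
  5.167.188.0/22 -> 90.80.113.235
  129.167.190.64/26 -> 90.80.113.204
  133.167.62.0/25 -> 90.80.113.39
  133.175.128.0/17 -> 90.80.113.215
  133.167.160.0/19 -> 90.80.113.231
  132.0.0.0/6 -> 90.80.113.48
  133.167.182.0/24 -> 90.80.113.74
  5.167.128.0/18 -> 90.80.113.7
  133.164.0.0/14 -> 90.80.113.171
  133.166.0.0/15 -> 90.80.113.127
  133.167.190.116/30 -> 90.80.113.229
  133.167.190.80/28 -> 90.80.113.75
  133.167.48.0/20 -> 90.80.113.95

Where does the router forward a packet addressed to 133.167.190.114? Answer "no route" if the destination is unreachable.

Routes whose prefix contains 133.167.190.114:
  132.0.0.0/6 (132.0.0.0 - 135.255.255.255) -> 90.80.113.48
  133.164.0.0/14 (133.164.0.0 - 133.167.255.255) -> 90.80.113.171
  133.166.0.0/15 (133.166.0.0 - 133.167.255.255) -> 90.80.113.127
  133.167.160.0/19 (133.167.160.0 - 133.167.191.255) -> 90.80.113.231
More-specific entries that do NOT match:
  133.167.190.116/30 (133.167.190.116 - 133.167.190.119) does not contain 133.167.190.114
  133.167.190.48/28 (133.167.190.48 - 133.167.190.63) does not contain 133.167.190.114
  133.167.190.80/28 (133.167.190.80 - 133.167.190.95) does not contain 133.167.190.114
  129.167.190.64/26 (129.167.190.64 - 129.167.190.127) does not contain 133.167.190.114
  133.167.62.0/25 (133.167.62.0 - 133.167.62.127) does not contain 133.167.190.114
  133.167.182.0/24 (133.167.182.0 - 133.167.182.255) does not contain 133.167.190.114
  5.167.188.0/22 (5.167.188.0 - 5.167.191.255) does not contain 133.167.190.114
  133.167.48.0/20 (133.167.48.0 - 133.167.63.255) does not contain 133.167.190.114
Longest matching prefix is /19 -> next hop 90.80.113.231.

90.80.113.231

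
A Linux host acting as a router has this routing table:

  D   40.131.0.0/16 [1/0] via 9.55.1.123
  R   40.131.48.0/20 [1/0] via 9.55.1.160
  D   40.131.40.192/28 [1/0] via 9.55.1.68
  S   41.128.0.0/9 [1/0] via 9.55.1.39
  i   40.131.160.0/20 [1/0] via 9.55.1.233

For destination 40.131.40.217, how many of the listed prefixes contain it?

1

Prefixes containing 40.131.40.217:
  40.131.0.0/16 (40.131.0.0 - 40.131.255.255)
Total matching entries: 1.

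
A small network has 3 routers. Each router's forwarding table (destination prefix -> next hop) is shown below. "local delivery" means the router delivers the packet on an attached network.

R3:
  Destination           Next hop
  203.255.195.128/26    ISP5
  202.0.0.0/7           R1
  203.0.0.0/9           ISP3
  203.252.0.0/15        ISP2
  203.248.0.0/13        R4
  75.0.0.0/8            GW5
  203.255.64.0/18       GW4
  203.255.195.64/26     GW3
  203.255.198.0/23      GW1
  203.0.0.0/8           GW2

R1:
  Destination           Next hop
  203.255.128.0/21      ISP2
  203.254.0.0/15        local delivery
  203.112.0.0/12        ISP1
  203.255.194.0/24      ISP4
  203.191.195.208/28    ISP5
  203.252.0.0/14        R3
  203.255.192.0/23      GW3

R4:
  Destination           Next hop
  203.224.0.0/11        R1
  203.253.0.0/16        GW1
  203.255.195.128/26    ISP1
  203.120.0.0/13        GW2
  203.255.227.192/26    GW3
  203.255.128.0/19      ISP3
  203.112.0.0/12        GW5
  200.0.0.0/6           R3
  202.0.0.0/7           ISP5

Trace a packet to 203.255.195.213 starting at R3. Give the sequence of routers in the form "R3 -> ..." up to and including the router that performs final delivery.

R3 -> R4 -> R1

At R3: longest match for 203.255.195.213 is 203.248.0.0/13 -> R4
At R4: longest match for 203.255.195.213 is 203.224.0.0/11 -> R1
At R1: longest match for 203.255.195.213 is 203.254.0.0/15 -> local delivery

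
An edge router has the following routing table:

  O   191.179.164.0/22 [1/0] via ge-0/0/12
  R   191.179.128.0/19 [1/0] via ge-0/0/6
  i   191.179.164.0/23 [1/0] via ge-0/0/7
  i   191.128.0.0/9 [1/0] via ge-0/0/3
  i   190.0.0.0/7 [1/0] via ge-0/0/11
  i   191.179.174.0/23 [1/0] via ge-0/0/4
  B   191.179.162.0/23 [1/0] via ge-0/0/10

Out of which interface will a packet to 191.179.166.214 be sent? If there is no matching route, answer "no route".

ge-0/0/12

Routes whose prefix contains 191.179.166.214:
  190.0.0.0/7 (190.0.0.0 - 191.255.255.255) -> ge-0/0/11
  191.128.0.0/9 (191.128.0.0 - 191.255.255.255) -> ge-0/0/3
  191.179.164.0/22 (191.179.164.0 - 191.179.167.255) -> ge-0/0/12
More-specific entries that do NOT match:
  191.179.164.0/23 (191.179.164.0 - 191.179.165.255) does not contain 191.179.166.214
  191.179.174.0/23 (191.179.174.0 - 191.179.175.255) does not contain 191.179.166.214
  191.179.162.0/23 (191.179.162.0 - 191.179.163.255) does not contain 191.179.166.214
Longest matching prefix is /22 -> interface ge-0/0/12.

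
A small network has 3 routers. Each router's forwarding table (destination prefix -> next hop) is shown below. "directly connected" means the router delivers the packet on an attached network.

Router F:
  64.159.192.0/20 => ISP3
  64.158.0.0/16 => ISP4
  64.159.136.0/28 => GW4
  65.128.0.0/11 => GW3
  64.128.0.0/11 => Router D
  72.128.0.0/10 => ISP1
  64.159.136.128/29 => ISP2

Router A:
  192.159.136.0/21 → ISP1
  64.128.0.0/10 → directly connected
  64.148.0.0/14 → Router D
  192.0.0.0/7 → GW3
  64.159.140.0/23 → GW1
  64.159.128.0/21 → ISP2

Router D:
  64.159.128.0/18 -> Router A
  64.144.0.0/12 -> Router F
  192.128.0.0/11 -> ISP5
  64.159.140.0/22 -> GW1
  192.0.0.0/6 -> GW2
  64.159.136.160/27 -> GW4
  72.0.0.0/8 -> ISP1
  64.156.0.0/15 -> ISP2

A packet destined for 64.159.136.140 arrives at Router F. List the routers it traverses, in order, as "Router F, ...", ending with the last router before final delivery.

At Router F: longest match for 64.159.136.140 is 64.128.0.0/11 -> Router D
At Router D: longest match for 64.159.136.140 is 64.159.128.0/18 -> Router A
At Router A: longest match for 64.159.136.140 is 64.128.0.0/10 -> directly connected

Router F, Router D, Router A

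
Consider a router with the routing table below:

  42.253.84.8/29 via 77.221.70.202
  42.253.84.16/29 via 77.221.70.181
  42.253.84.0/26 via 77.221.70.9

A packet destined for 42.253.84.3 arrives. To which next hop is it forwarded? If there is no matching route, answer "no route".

Routes whose prefix contains 42.253.84.3:
  42.253.84.0/26 (42.253.84.0 - 42.253.84.63) -> 77.221.70.9
More-specific entries that do NOT match:
  42.253.84.8/29 (42.253.84.8 - 42.253.84.15) does not contain 42.253.84.3
  42.253.84.16/29 (42.253.84.16 - 42.253.84.23) does not contain 42.253.84.3
Longest matching prefix is /26 -> next hop 77.221.70.9.

77.221.70.9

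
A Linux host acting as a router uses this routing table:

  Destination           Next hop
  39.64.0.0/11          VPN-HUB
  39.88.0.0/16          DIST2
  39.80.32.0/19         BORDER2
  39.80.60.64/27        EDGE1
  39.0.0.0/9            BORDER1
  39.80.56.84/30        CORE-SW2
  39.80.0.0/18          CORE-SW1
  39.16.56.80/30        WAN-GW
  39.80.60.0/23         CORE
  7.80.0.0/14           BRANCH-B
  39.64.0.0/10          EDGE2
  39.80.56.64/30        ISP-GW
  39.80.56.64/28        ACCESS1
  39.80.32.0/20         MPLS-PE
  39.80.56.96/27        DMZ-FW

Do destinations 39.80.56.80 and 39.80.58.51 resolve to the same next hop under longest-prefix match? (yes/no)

39.80.56.80: longest match 39.80.32.0/19 -> BORDER2
39.80.58.51: longest match 39.80.32.0/19 -> BORDER2

yes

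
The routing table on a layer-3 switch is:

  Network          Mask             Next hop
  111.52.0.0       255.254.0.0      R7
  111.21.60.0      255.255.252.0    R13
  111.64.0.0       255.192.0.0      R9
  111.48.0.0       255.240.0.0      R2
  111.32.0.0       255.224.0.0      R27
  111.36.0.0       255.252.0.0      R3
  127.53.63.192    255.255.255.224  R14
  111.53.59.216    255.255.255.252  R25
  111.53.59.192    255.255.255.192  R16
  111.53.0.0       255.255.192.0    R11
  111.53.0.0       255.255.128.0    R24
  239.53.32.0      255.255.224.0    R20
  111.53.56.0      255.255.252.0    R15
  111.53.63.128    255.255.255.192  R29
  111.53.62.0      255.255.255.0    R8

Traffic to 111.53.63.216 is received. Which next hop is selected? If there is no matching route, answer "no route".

Routes whose prefix contains 111.53.63.216:
  111.32.0.0/11 (111.32.0.0 - 111.63.255.255) -> R27
  111.48.0.0/12 (111.48.0.0 - 111.63.255.255) -> R2
  111.52.0.0/15 (111.52.0.0 - 111.53.255.255) -> R7
  111.53.0.0/17 (111.53.0.0 - 111.53.127.255) -> R24
  111.53.0.0/18 (111.53.0.0 - 111.53.63.255) -> R11
More-specific entries that do NOT match:
  111.53.59.216/30 (111.53.59.216 - 111.53.59.219) does not contain 111.53.63.216
  127.53.63.192/27 (127.53.63.192 - 127.53.63.223) does not contain 111.53.63.216
  111.53.59.192/26 (111.53.59.192 - 111.53.59.255) does not contain 111.53.63.216
  111.53.63.128/26 (111.53.63.128 - 111.53.63.191) does not contain 111.53.63.216
  111.53.62.0/24 (111.53.62.0 - 111.53.62.255) does not contain 111.53.63.216
  111.21.60.0/22 (111.21.60.0 - 111.21.63.255) does not contain 111.53.63.216
  111.53.56.0/22 (111.53.56.0 - 111.53.59.255) does not contain 111.53.63.216
  239.53.32.0/19 (239.53.32.0 - 239.53.63.255) does not contain 111.53.63.216
Longest matching prefix is /18 -> next hop R11.

R11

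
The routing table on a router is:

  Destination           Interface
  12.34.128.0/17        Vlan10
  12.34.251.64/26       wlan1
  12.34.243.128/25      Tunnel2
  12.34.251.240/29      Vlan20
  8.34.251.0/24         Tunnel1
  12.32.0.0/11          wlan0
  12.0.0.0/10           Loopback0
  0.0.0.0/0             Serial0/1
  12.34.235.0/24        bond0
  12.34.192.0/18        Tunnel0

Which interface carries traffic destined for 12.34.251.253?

Tunnel0

Routes whose prefix contains 12.34.251.253:
  0.0.0.0/0 (default, matches everything) -> Serial0/1
  12.0.0.0/10 (12.0.0.0 - 12.63.255.255) -> Loopback0
  12.32.0.0/11 (12.32.0.0 - 12.63.255.255) -> wlan0
  12.34.128.0/17 (12.34.128.0 - 12.34.255.255) -> Vlan10
  12.34.192.0/18 (12.34.192.0 - 12.34.255.255) -> Tunnel0
More-specific entries that do NOT match:
  12.34.251.240/29 (12.34.251.240 - 12.34.251.247) does not contain 12.34.251.253
  12.34.251.64/26 (12.34.251.64 - 12.34.251.127) does not contain 12.34.251.253
  12.34.243.128/25 (12.34.243.128 - 12.34.243.255) does not contain 12.34.251.253
  8.34.251.0/24 (8.34.251.0 - 8.34.251.255) does not contain 12.34.251.253
  12.34.235.0/24 (12.34.235.0 - 12.34.235.255) does not contain 12.34.251.253
Longest matching prefix is /18 -> interface Tunnel0.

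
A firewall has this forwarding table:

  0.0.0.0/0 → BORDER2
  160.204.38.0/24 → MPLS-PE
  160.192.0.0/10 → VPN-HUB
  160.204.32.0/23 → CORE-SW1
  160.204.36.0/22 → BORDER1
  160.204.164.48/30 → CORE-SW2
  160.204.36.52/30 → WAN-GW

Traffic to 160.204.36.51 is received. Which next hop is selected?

BORDER1

Routes whose prefix contains 160.204.36.51:
  0.0.0.0/0 (default, matches everything) -> BORDER2
  160.192.0.0/10 (160.192.0.0 - 160.255.255.255) -> VPN-HUB
  160.204.36.0/22 (160.204.36.0 - 160.204.39.255) -> BORDER1
More-specific entries that do NOT match:
  160.204.164.48/30 (160.204.164.48 - 160.204.164.51) does not contain 160.204.36.51
  160.204.36.52/30 (160.204.36.52 - 160.204.36.55) does not contain 160.204.36.51
  160.204.38.0/24 (160.204.38.0 - 160.204.38.255) does not contain 160.204.36.51
  160.204.32.0/23 (160.204.32.0 - 160.204.33.255) does not contain 160.204.36.51
Longest matching prefix is /22 -> next hop BORDER1.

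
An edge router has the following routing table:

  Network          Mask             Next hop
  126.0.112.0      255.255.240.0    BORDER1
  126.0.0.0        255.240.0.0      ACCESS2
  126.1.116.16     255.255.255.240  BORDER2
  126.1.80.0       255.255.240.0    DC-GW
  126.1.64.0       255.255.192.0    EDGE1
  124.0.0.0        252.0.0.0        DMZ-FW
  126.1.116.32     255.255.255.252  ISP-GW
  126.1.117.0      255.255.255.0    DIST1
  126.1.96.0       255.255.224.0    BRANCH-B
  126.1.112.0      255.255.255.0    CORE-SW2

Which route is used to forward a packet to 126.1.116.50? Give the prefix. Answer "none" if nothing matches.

126.1.96.0/19

Entries matching 126.1.116.50:
  124.0.0.0/6 (124.0.0.0 - 127.255.255.255)
  126.0.0.0/12 (126.0.0.0 - 126.15.255.255)
  126.1.64.0/18 (126.1.64.0 - 126.1.127.255)
  126.1.96.0/19 (126.1.96.0 - 126.1.127.255)
Most specific is 126.1.96.0/19.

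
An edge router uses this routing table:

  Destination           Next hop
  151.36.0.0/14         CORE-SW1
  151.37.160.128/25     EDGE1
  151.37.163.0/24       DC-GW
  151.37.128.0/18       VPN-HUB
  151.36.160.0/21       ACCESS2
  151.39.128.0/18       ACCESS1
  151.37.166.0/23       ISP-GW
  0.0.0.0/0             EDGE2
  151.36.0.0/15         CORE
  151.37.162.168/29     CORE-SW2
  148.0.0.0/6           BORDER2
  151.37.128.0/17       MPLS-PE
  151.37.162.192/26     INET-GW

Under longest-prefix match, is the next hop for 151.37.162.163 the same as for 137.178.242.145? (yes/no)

151.37.162.163: longest match 151.37.128.0/18 -> VPN-HUB
137.178.242.145: longest match 0.0.0.0/0 -> EDGE2

no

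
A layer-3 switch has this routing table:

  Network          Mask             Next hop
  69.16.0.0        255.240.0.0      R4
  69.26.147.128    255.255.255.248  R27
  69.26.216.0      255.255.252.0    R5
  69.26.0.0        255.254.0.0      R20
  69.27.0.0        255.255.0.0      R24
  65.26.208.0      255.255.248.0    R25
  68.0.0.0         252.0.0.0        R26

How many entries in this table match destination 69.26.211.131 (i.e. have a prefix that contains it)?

3

Prefixes containing 69.26.211.131:
  68.0.0.0/6 (68.0.0.0 - 71.255.255.255)
  69.16.0.0/12 (69.16.0.0 - 69.31.255.255)
  69.26.0.0/15 (69.26.0.0 - 69.27.255.255)
Total matching entries: 3.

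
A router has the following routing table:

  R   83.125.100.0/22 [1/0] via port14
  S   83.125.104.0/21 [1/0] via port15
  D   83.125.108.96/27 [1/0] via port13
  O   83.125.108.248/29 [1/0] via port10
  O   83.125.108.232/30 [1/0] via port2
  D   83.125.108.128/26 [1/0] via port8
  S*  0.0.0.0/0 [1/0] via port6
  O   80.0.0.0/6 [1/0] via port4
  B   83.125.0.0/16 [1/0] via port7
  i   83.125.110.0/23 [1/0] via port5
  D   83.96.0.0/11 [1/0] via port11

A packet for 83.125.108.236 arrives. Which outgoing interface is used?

Routes whose prefix contains 83.125.108.236:
  0.0.0.0/0 (default, matches everything) -> port6
  80.0.0.0/6 (80.0.0.0 - 83.255.255.255) -> port4
  83.96.0.0/11 (83.96.0.0 - 83.127.255.255) -> port11
  83.125.0.0/16 (83.125.0.0 - 83.125.255.255) -> port7
  83.125.104.0/21 (83.125.104.0 - 83.125.111.255) -> port15
More-specific entries that do NOT match:
  83.125.108.232/30 (83.125.108.232 - 83.125.108.235) does not contain 83.125.108.236
  83.125.108.248/29 (83.125.108.248 - 83.125.108.255) does not contain 83.125.108.236
  83.125.108.96/27 (83.125.108.96 - 83.125.108.127) does not contain 83.125.108.236
  83.125.108.128/26 (83.125.108.128 - 83.125.108.191) does not contain 83.125.108.236
  83.125.110.0/23 (83.125.110.0 - 83.125.111.255) does not contain 83.125.108.236
  83.125.100.0/22 (83.125.100.0 - 83.125.103.255) does not contain 83.125.108.236
Longest matching prefix is /21 -> interface port15.

port15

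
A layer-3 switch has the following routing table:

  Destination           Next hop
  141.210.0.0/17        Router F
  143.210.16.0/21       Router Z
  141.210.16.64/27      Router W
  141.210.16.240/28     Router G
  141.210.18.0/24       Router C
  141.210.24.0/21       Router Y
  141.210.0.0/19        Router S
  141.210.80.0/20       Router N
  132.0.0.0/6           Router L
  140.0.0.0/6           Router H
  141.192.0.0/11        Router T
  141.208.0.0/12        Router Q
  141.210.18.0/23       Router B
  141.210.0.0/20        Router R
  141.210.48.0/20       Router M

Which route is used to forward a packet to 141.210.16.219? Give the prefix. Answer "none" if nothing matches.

Entries matching 141.210.16.219:
  140.0.0.0/6 (140.0.0.0 - 143.255.255.255)
  141.192.0.0/11 (141.192.0.0 - 141.223.255.255)
  141.208.0.0/12 (141.208.0.0 - 141.223.255.255)
  141.210.0.0/17 (141.210.0.0 - 141.210.127.255)
  141.210.0.0/19 (141.210.0.0 - 141.210.31.255)
Most specific is 141.210.0.0/19.

141.210.0.0/19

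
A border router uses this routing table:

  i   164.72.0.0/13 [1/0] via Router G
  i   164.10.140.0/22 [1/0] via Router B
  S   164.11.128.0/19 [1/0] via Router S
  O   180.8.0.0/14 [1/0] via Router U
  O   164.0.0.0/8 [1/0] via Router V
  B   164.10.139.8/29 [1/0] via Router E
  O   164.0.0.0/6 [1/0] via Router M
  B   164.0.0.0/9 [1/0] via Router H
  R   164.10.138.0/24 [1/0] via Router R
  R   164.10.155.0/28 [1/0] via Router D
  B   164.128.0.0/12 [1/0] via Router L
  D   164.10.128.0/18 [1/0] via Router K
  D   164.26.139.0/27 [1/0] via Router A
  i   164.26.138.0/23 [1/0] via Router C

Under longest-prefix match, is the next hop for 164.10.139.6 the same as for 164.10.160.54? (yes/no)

164.10.139.6: longest match 164.10.128.0/18 -> Router K
164.10.160.54: longest match 164.10.128.0/18 -> Router K

yes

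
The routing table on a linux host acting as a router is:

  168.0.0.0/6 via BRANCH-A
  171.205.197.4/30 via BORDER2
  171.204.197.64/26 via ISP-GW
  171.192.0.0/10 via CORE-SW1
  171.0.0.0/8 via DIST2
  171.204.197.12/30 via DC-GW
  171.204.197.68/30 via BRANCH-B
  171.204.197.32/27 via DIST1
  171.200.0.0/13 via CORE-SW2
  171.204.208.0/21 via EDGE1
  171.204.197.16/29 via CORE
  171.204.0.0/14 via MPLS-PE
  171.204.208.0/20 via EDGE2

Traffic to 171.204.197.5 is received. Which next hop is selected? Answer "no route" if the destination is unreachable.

Routes whose prefix contains 171.204.197.5:
  168.0.0.0/6 (168.0.0.0 - 171.255.255.255) -> BRANCH-A
  171.0.0.0/8 (171.0.0.0 - 171.255.255.255) -> DIST2
  171.192.0.0/10 (171.192.0.0 - 171.255.255.255) -> CORE-SW1
  171.200.0.0/13 (171.200.0.0 - 171.207.255.255) -> CORE-SW2
  171.204.0.0/14 (171.204.0.0 - 171.207.255.255) -> MPLS-PE
More-specific entries that do NOT match:
  171.205.197.4/30 (171.205.197.4 - 171.205.197.7) does not contain 171.204.197.5
  171.204.197.12/30 (171.204.197.12 - 171.204.197.15) does not contain 171.204.197.5
  171.204.197.68/30 (171.204.197.68 - 171.204.197.71) does not contain 171.204.197.5
  171.204.197.16/29 (171.204.197.16 - 171.204.197.23) does not contain 171.204.197.5
  171.204.197.32/27 (171.204.197.32 - 171.204.197.63) does not contain 171.204.197.5
  171.204.197.64/26 (171.204.197.64 - 171.204.197.127) does not contain 171.204.197.5
  171.204.208.0/21 (171.204.208.0 - 171.204.215.255) does not contain 171.204.197.5
  171.204.208.0/20 (171.204.208.0 - 171.204.223.255) does not contain 171.204.197.5
Longest matching prefix is /14 -> next hop MPLS-PE.

MPLS-PE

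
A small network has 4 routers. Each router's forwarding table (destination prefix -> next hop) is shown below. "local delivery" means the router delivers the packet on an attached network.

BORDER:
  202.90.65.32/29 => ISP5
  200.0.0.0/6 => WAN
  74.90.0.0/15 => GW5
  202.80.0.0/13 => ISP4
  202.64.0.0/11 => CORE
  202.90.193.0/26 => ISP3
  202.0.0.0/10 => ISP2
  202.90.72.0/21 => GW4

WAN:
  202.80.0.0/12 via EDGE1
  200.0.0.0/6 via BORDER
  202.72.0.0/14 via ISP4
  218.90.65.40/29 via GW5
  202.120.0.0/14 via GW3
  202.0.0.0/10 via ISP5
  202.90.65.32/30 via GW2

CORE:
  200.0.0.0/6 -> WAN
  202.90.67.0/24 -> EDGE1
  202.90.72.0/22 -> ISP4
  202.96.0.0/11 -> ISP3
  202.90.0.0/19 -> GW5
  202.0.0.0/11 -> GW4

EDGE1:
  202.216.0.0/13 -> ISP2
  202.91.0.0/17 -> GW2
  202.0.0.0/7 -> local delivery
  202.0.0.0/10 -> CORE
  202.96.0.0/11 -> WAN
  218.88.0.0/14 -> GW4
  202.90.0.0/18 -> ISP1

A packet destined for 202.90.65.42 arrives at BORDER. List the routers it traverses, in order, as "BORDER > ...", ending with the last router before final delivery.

At BORDER: longest match for 202.90.65.42 is 202.64.0.0/11 -> CORE
At CORE: longest match for 202.90.65.42 is 200.0.0.0/6 -> WAN
At WAN: longest match for 202.90.65.42 is 202.80.0.0/12 -> EDGE1
At EDGE1: longest match for 202.90.65.42 is 202.0.0.0/7 -> local delivery

BORDER > CORE > WAN > EDGE1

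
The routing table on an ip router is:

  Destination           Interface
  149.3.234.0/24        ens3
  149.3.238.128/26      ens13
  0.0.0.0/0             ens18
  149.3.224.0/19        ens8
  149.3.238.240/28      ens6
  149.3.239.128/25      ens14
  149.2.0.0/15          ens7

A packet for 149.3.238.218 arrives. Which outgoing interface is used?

ens8

Routes whose prefix contains 149.3.238.218:
  0.0.0.0/0 (default, matches everything) -> ens18
  149.2.0.0/15 (149.2.0.0 - 149.3.255.255) -> ens7
  149.3.224.0/19 (149.3.224.0 - 149.3.255.255) -> ens8
More-specific entries that do NOT match:
  149.3.238.240/28 (149.3.238.240 - 149.3.238.255) does not contain 149.3.238.218
  149.3.238.128/26 (149.3.238.128 - 149.3.238.191) does not contain 149.3.238.218
  149.3.239.128/25 (149.3.239.128 - 149.3.239.255) does not contain 149.3.238.218
  149.3.234.0/24 (149.3.234.0 - 149.3.234.255) does not contain 149.3.238.218
Longest matching prefix is /19 -> interface ens8.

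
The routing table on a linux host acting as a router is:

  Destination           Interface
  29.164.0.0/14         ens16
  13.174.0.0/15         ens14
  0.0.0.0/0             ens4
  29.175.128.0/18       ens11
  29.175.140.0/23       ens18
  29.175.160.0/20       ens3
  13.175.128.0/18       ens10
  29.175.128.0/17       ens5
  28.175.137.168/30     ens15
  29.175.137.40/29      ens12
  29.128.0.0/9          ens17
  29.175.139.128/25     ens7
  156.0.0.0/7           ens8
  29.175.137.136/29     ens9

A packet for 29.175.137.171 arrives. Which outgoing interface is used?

Routes whose prefix contains 29.175.137.171:
  0.0.0.0/0 (default, matches everything) -> ens4
  29.128.0.0/9 (29.128.0.0 - 29.255.255.255) -> ens17
  29.175.128.0/17 (29.175.128.0 - 29.175.255.255) -> ens5
  29.175.128.0/18 (29.175.128.0 - 29.175.191.255) -> ens11
More-specific entries that do NOT match:
  28.175.137.168/30 (28.175.137.168 - 28.175.137.171) does not contain 29.175.137.171
  29.175.137.40/29 (29.175.137.40 - 29.175.137.47) does not contain 29.175.137.171
  29.175.137.136/29 (29.175.137.136 - 29.175.137.143) does not contain 29.175.137.171
  29.175.139.128/25 (29.175.139.128 - 29.175.139.255) does not contain 29.175.137.171
  29.175.140.0/23 (29.175.140.0 - 29.175.141.255) does not contain 29.175.137.171
  29.175.160.0/20 (29.175.160.0 - 29.175.175.255) does not contain 29.175.137.171
Longest matching prefix is /18 -> interface ens11.

ens11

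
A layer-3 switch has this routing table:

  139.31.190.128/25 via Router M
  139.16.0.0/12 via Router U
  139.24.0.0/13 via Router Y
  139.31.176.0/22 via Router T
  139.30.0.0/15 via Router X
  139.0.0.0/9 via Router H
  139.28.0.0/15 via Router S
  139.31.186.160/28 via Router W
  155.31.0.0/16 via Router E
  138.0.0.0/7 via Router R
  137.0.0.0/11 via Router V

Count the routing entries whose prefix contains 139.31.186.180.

Prefixes containing 139.31.186.180:
  138.0.0.0/7 (138.0.0.0 - 139.255.255.255)
  139.0.0.0/9 (139.0.0.0 - 139.127.255.255)
  139.16.0.0/12 (139.16.0.0 - 139.31.255.255)
  139.24.0.0/13 (139.24.0.0 - 139.31.255.255)
  139.30.0.0/15 (139.30.0.0 - 139.31.255.255)
Total matching entries: 5.

5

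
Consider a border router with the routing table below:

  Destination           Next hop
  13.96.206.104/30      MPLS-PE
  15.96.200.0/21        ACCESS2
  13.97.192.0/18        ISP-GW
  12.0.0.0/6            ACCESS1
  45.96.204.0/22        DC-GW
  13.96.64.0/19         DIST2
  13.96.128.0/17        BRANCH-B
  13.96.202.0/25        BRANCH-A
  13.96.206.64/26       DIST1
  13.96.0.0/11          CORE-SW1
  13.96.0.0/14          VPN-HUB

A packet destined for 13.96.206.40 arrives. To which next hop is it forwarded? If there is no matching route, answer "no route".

Routes whose prefix contains 13.96.206.40:
  12.0.0.0/6 (12.0.0.0 - 15.255.255.255) -> ACCESS1
  13.96.0.0/11 (13.96.0.0 - 13.127.255.255) -> CORE-SW1
  13.96.0.0/14 (13.96.0.0 - 13.99.255.255) -> VPN-HUB
  13.96.128.0/17 (13.96.128.0 - 13.96.255.255) -> BRANCH-B
More-specific entries that do NOT match:
  13.96.206.104/30 (13.96.206.104 - 13.96.206.107) does not contain 13.96.206.40
  13.96.206.64/26 (13.96.206.64 - 13.96.206.127) does not contain 13.96.206.40
  13.96.202.0/25 (13.96.202.0 - 13.96.202.127) does not contain 13.96.206.40
  45.96.204.0/22 (45.96.204.0 - 45.96.207.255) does not contain 13.96.206.40
  15.96.200.0/21 (15.96.200.0 - 15.96.207.255) does not contain 13.96.206.40
  13.96.64.0/19 (13.96.64.0 - 13.96.95.255) does not contain 13.96.206.40
  13.97.192.0/18 (13.97.192.0 - 13.97.255.255) does not contain 13.96.206.40
Longest matching prefix is /17 -> next hop BRANCH-B.

BRANCH-B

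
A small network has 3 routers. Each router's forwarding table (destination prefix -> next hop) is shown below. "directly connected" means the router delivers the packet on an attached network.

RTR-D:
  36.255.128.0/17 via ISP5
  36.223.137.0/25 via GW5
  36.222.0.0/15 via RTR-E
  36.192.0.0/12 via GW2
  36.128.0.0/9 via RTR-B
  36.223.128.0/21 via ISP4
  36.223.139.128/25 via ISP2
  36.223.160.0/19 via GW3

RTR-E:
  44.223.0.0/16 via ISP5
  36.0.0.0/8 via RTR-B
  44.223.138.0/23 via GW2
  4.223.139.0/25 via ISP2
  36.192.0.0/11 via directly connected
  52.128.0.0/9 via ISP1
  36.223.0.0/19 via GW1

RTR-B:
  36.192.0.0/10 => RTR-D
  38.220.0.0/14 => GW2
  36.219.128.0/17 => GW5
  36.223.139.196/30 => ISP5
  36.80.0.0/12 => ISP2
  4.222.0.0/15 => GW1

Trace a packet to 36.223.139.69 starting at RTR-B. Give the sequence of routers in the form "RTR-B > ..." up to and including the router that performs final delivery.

RTR-B > RTR-D > RTR-E

At RTR-B: longest match for 36.223.139.69 is 36.192.0.0/10 -> RTR-D
At RTR-D: longest match for 36.223.139.69 is 36.222.0.0/15 -> RTR-E
At RTR-E: longest match for 36.223.139.69 is 36.192.0.0/11 -> directly connected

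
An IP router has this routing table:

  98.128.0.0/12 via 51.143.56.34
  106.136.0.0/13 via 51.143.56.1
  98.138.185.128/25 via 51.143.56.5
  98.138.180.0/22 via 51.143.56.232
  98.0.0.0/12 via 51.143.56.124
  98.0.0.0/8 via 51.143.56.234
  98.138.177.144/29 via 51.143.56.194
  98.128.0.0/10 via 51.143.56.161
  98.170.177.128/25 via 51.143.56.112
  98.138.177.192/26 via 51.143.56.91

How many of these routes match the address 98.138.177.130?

Prefixes containing 98.138.177.130:
  98.0.0.0/8 (98.0.0.0 - 98.255.255.255)
  98.128.0.0/10 (98.128.0.0 - 98.191.255.255)
  98.128.0.0/12 (98.128.0.0 - 98.143.255.255)
Total matching entries: 3.

3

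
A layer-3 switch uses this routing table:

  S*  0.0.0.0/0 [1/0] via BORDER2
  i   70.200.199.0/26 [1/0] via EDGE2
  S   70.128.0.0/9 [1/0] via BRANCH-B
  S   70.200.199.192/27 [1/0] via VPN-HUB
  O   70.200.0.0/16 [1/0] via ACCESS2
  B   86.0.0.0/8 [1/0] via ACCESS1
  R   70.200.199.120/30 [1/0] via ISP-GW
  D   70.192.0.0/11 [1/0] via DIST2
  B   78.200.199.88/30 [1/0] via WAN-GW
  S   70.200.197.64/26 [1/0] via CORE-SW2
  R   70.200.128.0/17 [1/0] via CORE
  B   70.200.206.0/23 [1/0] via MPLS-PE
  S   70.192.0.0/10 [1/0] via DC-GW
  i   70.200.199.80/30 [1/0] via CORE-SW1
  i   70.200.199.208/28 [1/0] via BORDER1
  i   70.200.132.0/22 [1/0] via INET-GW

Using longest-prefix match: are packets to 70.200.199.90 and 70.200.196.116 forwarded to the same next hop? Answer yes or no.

yes

70.200.199.90: longest match 70.200.128.0/17 -> CORE
70.200.196.116: longest match 70.200.128.0/17 -> CORE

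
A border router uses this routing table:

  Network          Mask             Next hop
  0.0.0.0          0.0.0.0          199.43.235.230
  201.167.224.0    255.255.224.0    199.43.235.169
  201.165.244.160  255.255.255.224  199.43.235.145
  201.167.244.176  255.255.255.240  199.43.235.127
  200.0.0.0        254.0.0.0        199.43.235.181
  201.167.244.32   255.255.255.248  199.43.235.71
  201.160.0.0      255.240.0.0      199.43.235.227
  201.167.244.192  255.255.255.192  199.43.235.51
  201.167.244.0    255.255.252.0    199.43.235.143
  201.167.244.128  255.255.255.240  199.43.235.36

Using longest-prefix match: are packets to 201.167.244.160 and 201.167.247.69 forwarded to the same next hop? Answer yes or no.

201.167.244.160: longest match 201.167.244.0/22 -> 199.43.235.143
201.167.247.69: longest match 201.167.244.0/22 -> 199.43.235.143

yes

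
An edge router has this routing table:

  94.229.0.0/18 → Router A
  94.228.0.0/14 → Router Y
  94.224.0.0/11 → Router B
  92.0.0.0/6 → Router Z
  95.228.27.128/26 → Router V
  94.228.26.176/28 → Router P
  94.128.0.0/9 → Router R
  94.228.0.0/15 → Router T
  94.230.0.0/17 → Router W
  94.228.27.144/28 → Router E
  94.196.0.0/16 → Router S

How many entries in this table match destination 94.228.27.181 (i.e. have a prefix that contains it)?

Prefixes containing 94.228.27.181:
  92.0.0.0/6 (92.0.0.0 - 95.255.255.255)
  94.128.0.0/9 (94.128.0.0 - 94.255.255.255)
  94.224.0.0/11 (94.224.0.0 - 94.255.255.255)
  94.228.0.0/14 (94.228.0.0 - 94.231.255.255)
  94.228.0.0/15 (94.228.0.0 - 94.229.255.255)
Total matching entries: 5.

5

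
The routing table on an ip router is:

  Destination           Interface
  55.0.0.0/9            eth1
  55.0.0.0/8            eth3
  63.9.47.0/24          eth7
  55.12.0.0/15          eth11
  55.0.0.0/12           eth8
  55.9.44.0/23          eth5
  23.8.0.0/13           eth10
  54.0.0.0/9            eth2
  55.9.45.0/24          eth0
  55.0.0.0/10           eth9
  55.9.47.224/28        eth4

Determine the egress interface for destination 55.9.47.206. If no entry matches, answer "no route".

Routes whose prefix contains 55.9.47.206:
  55.0.0.0/8 (55.0.0.0 - 55.255.255.255) -> eth3
  55.0.0.0/9 (55.0.0.0 - 55.127.255.255) -> eth1
  55.0.0.0/10 (55.0.0.0 - 55.63.255.255) -> eth9
  55.0.0.0/12 (55.0.0.0 - 55.15.255.255) -> eth8
More-specific entries that do NOT match:
  55.9.47.224/28 (55.9.47.224 - 55.9.47.239) does not contain 55.9.47.206
  63.9.47.0/24 (63.9.47.0 - 63.9.47.255) does not contain 55.9.47.206
  55.9.45.0/24 (55.9.45.0 - 55.9.45.255) does not contain 55.9.47.206
  55.9.44.0/23 (55.9.44.0 - 55.9.45.255) does not contain 55.9.47.206
  55.12.0.0/15 (55.12.0.0 - 55.13.255.255) does not contain 55.9.47.206
  23.8.0.0/13 (23.8.0.0 - 23.15.255.255) does not contain 55.9.47.206
Longest matching prefix is /12 -> interface eth8.

eth8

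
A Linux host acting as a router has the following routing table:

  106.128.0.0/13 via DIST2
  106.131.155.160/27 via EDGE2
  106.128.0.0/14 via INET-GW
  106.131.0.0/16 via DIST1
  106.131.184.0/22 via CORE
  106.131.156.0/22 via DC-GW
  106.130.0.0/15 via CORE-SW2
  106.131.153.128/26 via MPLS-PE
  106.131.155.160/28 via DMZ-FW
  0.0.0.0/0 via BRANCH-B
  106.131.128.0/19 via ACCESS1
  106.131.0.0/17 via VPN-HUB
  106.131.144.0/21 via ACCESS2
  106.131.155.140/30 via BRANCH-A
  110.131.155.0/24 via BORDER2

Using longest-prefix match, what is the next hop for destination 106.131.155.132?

Routes whose prefix contains 106.131.155.132:
  0.0.0.0/0 (default, matches everything) -> BRANCH-B
  106.128.0.0/13 (106.128.0.0 - 106.135.255.255) -> DIST2
  106.128.0.0/14 (106.128.0.0 - 106.131.255.255) -> INET-GW
  106.130.0.0/15 (106.130.0.0 - 106.131.255.255) -> CORE-SW2
  106.131.0.0/16 (106.131.0.0 - 106.131.255.255) -> DIST1
  106.131.128.0/19 (106.131.128.0 - 106.131.159.255) -> ACCESS1
More-specific entries that do NOT match:
  106.131.155.140/30 (106.131.155.140 - 106.131.155.143) does not contain 106.131.155.132
  106.131.155.160/28 (106.131.155.160 - 106.131.155.175) does not contain 106.131.155.132
  106.131.155.160/27 (106.131.155.160 - 106.131.155.191) does not contain 106.131.155.132
  106.131.153.128/26 (106.131.153.128 - 106.131.153.191) does not contain 106.131.155.132
  110.131.155.0/24 (110.131.155.0 - 110.131.155.255) does not contain 106.131.155.132
  106.131.184.0/22 (106.131.184.0 - 106.131.187.255) does not contain 106.131.155.132
  106.131.156.0/22 (106.131.156.0 - 106.131.159.255) does not contain 106.131.155.132
  106.131.144.0/21 (106.131.144.0 - 106.131.151.255) does not contain 106.131.155.132
Longest matching prefix is /19 -> next hop ACCESS1.

ACCESS1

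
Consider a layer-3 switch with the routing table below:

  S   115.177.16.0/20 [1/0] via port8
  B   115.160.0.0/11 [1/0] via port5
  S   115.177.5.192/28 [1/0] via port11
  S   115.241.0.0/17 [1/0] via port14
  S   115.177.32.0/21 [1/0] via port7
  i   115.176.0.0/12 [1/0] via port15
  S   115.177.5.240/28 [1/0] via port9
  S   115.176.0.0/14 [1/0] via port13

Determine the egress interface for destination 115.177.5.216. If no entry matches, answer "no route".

port13

Routes whose prefix contains 115.177.5.216:
  115.160.0.0/11 (115.160.0.0 - 115.191.255.255) -> port5
  115.176.0.0/12 (115.176.0.0 - 115.191.255.255) -> port15
  115.176.0.0/14 (115.176.0.0 - 115.179.255.255) -> port13
More-specific entries that do NOT match:
  115.177.5.192/28 (115.177.5.192 - 115.177.5.207) does not contain 115.177.5.216
  115.177.5.240/28 (115.177.5.240 - 115.177.5.255) does not contain 115.177.5.216
  115.177.32.0/21 (115.177.32.0 - 115.177.39.255) does not contain 115.177.5.216
  115.177.16.0/20 (115.177.16.0 - 115.177.31.255) does not contain 115.177.5.216
  115.241.0.0/17 (115.241.0.0 - 115.241.127.255) does not contain 115.177.5.216
Longest matching prefix is /14 -> interface port13.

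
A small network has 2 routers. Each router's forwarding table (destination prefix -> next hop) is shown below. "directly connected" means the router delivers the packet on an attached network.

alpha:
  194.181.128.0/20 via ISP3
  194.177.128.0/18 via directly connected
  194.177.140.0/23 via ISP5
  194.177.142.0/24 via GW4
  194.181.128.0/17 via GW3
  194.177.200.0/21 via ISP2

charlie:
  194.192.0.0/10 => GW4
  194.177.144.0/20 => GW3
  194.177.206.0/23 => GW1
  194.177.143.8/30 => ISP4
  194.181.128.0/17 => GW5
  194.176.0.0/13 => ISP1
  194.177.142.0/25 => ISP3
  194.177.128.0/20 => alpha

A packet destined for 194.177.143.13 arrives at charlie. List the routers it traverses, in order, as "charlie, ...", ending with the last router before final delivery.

charlie, alpha

At charlie: longest match for 194.177.143.13 is 194.177.128.0/20 -> alpha
At alpha: longest match for 194.177.143.13 is 194.177.128.0/18 -> directly connected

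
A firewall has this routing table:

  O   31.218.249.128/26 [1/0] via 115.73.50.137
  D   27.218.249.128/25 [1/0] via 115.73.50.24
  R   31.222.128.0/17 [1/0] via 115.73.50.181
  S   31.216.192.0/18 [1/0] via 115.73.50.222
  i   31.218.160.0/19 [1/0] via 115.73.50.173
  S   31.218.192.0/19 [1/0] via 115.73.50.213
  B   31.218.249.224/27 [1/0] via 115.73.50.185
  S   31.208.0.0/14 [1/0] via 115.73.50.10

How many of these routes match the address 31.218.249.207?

No listed prefix contains 31.218.249.207.
Total matching entries: 0.

0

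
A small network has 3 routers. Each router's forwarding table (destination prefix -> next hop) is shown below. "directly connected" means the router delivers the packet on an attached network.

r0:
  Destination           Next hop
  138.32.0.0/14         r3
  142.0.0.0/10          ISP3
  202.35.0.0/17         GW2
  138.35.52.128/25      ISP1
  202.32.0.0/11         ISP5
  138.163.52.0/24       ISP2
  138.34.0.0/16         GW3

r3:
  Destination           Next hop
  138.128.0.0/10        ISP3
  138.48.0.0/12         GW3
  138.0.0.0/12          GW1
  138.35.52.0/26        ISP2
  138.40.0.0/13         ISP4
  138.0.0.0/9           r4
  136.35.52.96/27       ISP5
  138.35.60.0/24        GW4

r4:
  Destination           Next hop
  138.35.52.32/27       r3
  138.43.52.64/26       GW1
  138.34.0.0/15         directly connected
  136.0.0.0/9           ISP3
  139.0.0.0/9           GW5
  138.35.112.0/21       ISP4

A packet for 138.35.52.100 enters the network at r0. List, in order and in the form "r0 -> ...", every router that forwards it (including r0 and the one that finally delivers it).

At r0: longest match for 138.35.52.100 is 138.32.0.0/14 -> r3
At r3: longest match for 138.35.52.100 is 138.0.0.0/9 -> r4
At r4: longest match for 138.35.52.100 is 138.34.0.0/15 -> directly connected

r0 -> r3 -> r4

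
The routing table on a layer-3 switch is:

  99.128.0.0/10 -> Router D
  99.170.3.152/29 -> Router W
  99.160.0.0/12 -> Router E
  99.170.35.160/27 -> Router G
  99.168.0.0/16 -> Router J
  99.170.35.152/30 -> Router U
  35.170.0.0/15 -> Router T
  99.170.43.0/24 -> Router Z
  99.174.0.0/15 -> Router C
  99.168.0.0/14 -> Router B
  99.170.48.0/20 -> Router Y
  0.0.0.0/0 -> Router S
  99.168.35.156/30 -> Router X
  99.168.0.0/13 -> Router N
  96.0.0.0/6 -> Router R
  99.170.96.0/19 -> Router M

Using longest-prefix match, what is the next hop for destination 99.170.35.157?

Router B

Routes whose prefix contains 99.170.35.157:
  0.0.0.0/0 (default, matches everything) -> Router S
  96.0.0.0/6 (96.0.0.0 - 99.255.255.255) -> Router R
  99.128.0.0/10 (99.128.0.0 - 99.191.255.255) -> Router D
  99.160.0.0/12 (99.160.0.0 - 99.175.255.255) -> Router E
  99.168.0.0/13 (99.168.0.0 - 99.175.255.255) -> Router N
  99.168.0.0/14 (99.168.0.0 - 99.171.255.255) -> Router B
More-specific entries that do NOT match:
  99.170.35.152/30 (99.170.35.152 - 99.170.35.155) does not contain 99.170.35.157
  99.168.35.156/30 (99.168.35.156 - 99.168.35.159) does not contain 99.170.35.157
  99.170.3.152/29 (99.170.3.152 - 99.170.3.159) does not contain 99.170.35.157
  99.170.35.160/27 (99.170.35.160 - 99.170.35.191) does not contain 99.170.35.157
  99.170.43.0/24 (99.170.43.0 - 99.170.43.255) does not contain 99.170.35.157
  99.170.48.0/20 (99.170.48.0 - 99.170.63.255) does not contain 99.170.35.157
  99.170.96.0/19 (99.170.96.0 - 99.170.127.255) does not contain 99.170.35.157
  99.168.0.0/16 (99.168.0.0 - 99.168.255.255) does not contain 99.170.35.157
  35.170.0.0/15 (35.170.0.0 - 35.171.255.255) does not contain 99.170.35.157
  99.174.0.0/15 (99.174.0.0 - 99.175.255.255) does not contain 99.170.35.157
Longest matching prefix is /14 -> next hop Router B.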